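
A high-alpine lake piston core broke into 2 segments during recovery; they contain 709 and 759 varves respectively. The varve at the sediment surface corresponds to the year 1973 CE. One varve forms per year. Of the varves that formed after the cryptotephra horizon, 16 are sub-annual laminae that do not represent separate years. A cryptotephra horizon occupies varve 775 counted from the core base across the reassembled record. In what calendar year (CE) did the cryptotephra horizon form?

1296 CE

Total varves = 709 + 759 = 1468.
The cryptotephra horizon sits at varve 775 from the core base, so 1468 − 775 = 693 varves formed after it.
Excluding 16 false varves: 693 − 16 = 677.
1973 − 677 = 1296 CE.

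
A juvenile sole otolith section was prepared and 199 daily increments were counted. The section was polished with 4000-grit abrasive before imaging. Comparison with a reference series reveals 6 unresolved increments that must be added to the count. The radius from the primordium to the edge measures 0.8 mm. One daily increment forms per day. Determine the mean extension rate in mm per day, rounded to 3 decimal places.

0.004 mm per day

After corrections the count is 199 + 6 = 205 daily increments.
Extension rate ≈ 0.8 / 205 = 0.004 mm per day.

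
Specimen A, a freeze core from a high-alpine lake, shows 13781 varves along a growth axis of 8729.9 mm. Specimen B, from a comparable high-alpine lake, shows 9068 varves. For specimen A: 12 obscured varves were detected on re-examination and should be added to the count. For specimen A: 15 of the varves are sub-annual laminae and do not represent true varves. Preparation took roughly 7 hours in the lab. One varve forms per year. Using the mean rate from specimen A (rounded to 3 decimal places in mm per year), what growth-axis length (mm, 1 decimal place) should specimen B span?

5749.1 mm

Specimen A: after corrections the count is 13781 − 15 + 12 = 13778 varves.
A: 8729.9 mm over 13778 years gives 8729.9 / 13778 ≈ 0.634 mm/yr.
Length of B = 0.634 × 9068 = 5749.1 mm.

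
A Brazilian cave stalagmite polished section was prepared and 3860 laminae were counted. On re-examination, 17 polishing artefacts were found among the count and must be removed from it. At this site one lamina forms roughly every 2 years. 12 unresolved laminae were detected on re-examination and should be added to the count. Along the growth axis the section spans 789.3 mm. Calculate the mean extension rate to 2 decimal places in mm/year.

0.10 mm/year

True lamina count = 3860 − 17 + 12 = 3855.
At 2 years per lamina, 3855 × 2 = 7710 years.
Mean rate = 789.3 mm / 7710 years ≈ 0.10 mm/year.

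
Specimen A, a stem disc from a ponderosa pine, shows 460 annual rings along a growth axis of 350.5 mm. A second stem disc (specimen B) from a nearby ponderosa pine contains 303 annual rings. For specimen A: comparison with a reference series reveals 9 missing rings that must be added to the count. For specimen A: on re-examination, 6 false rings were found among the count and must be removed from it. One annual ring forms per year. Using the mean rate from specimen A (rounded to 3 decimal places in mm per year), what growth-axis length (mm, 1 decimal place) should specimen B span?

229.4 mm

Specimen A: true annual ring count = 460 − 6 + 9 = 463.
A: Extension rate ≈ 350.5 / 463 = 0.757 mm/yr.
Length of B = 0.757 × 303 = 229.4 mm.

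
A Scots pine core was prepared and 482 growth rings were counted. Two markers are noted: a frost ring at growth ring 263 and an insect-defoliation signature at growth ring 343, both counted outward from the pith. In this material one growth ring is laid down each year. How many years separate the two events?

80 years

Separation: 343 − 263 = 80 growth rings.
That is 80 years at one growth ring per year.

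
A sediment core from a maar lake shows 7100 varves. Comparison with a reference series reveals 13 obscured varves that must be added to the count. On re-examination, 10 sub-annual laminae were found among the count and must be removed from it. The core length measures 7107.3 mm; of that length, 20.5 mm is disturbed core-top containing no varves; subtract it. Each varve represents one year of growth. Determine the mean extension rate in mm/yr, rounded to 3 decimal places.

0.998 mm/yr

True varve count = 7100 − 10 + 13 = 7103.
The growth record spans 7107.3 − 20.5 = 7086.8 mm.
7086.8 mm over 7103 years gives 7086.8 / 7103 ≈ 0.998 mm/yr.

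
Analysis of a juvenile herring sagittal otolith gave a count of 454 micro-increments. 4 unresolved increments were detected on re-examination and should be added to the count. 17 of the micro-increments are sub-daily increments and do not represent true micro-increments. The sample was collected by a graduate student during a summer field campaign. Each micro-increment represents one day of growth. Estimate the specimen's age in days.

441 d

After corrections the count is 454 − 17 + 4 = 441 micro-increments.
One micro-increment per day makes the duration 441 days.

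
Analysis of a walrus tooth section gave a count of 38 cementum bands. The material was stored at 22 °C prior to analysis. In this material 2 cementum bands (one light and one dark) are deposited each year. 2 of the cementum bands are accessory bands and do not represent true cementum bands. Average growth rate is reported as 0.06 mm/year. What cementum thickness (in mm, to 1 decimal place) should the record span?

After corrections the count is 38 − 2 = 36 cementum bands.
With 2 cementum bands per year, 36 / 2 = 18 years.
Length ≈ 0.06 × 18 = 1.1 mm.

1.1 mm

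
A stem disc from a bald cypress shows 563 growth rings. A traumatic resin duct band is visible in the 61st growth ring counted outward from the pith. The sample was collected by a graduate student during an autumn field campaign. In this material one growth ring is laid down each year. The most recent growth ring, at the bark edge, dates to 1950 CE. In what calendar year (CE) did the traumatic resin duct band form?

563 − 61 = 502 growth rings lie beyond the traumatic resin duct band toward the bark edge.
The growth ring at the bark edge is 1950 CE, so the traumatic resin duct band dates to 1950 − 502 = 1448 CE.

1448 CE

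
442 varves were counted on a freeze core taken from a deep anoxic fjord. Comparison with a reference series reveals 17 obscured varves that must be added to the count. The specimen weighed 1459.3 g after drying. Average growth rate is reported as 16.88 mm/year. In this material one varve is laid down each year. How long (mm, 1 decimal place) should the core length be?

7747.9 mm

True varve count = 442 + 17 = 459.
Predicted length = 16.88 mm/year × 459 years = 7747.9 mm.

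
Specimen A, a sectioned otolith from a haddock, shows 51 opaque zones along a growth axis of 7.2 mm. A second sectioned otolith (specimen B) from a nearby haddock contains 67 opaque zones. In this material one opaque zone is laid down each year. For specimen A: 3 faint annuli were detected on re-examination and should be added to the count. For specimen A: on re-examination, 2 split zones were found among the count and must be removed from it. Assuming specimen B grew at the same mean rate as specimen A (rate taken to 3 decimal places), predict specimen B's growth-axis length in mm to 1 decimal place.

9.2 mm

Specimen A: after corrections the count is 51 − 2 + 3 = 52 opaque zones.
A: 7.2 mm over 52 years gives 7.2 / 52 ≈ 0.138 mm/year.
Length of B = 0.138 × 67 = 9.2 mm.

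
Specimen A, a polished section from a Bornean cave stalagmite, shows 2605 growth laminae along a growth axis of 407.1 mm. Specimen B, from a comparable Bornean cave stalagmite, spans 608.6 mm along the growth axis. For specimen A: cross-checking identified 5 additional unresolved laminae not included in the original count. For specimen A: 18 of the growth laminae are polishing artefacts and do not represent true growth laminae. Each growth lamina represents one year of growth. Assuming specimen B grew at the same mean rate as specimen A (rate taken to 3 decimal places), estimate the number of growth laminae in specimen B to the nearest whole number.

3876 growth laminae

Specimen A: true growth lamina count = 2605 − 18 + 5 = 2592.
A: Mean rate = 407.1 mm / 2592 years ≈ 0.157 mm/year.
B spans 608.6 / 0.157 = 3876.43 years ≈ 3876 growth laminae.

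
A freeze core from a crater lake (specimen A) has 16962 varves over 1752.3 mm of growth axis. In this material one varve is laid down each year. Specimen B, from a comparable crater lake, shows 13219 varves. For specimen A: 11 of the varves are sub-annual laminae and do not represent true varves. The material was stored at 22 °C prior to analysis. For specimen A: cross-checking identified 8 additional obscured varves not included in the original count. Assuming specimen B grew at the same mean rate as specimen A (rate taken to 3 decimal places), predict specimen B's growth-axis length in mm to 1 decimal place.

Specimen A: true varve count = 16962 − 11 + 8 = 16959.
A: Extension rate ≈ 1752.3 / 16959 = 0.103 mm per year.
B's length ≈ 0.103 × 13219 = 1361.6 mm.

1361.6 mm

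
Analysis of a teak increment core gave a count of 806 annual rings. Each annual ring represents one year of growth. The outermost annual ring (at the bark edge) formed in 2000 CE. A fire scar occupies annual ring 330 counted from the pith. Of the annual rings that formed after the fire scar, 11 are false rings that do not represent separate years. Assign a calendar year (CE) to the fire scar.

The fire scar sits at annual ring 330 from the pith, so 806 − 330 = 476 annual rings formed after it.
Excluding 11 false annual rings: 476 − 11 = 465.
Counting back 465 years from 2000 CE places the fire scar in 2000 − 465 = 1535 CE.

1535 CE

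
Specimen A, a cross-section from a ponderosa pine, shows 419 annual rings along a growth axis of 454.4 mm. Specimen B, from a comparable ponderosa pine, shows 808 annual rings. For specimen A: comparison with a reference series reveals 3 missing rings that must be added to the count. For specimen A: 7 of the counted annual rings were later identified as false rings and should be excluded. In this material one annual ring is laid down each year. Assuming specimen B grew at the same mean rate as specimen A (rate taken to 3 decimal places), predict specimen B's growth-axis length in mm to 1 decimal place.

884.8 mm

Specimen A: adjusted count: 419 − 7 + 3 = 415 annual rings.
A: 454.4 mm over 415 years gives 454.4 / 415 ≈ 1.095 mm per year.
For B, 1.095 mm/year × 808 years = 884.8 mm.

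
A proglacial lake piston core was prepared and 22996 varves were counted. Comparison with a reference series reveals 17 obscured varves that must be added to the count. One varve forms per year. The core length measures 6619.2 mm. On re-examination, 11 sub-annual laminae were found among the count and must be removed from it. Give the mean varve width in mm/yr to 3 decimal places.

0.288 mm/yr

Correcting the raw count gives 22996 − 11 + 17 = 23002 true varves.
Extension rate ≈ 6619.2 / 23002 = 0.288 mm/yr.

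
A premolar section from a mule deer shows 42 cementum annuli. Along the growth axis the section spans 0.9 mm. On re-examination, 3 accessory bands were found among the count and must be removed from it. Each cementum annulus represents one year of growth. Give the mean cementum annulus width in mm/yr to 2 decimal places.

Correcting the raw count gives 42 − 3 = 39 true cementum annuli.
Extension rate ≈ 0.9 / 39 = 0.02 mm/yr.

0.02 mm/yr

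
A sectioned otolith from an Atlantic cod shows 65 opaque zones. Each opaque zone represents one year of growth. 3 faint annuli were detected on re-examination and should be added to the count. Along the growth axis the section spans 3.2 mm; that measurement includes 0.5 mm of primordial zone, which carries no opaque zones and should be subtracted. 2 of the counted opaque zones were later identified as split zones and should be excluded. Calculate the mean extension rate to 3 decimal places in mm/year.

0.041 mm/year

True opaque zone count = 65 − 2 + 3 = 66.
Net length = 3.2 − 0.5 = 2.7 mm.
2.7 mm over 66 years gives 2.7 / 66 ≈ 0.041 mm/year.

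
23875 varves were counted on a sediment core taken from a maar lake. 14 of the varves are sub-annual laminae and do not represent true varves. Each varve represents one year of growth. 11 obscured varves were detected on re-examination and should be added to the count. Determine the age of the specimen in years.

After corrections the count is 23875 − 14 + 11 = 23872 varves.
One varve per year makes the duration 23872 years.

23872 years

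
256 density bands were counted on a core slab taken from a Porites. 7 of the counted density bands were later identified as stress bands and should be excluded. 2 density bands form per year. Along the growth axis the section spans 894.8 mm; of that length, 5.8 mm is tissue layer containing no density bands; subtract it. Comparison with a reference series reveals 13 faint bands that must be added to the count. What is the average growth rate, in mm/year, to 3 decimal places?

6.786 mm/year

Adjusted count: 256 − 7 + 13 = 262 density bands.
Dividing by 2 density bands per year: 262 / 2 = 131 years.
Removing the 5.8 mm offcut leaves 894.8 − 5.8 = 889.0 mm.
Extension rate ≈ 889.0 / 131 = 6.786 mm/year.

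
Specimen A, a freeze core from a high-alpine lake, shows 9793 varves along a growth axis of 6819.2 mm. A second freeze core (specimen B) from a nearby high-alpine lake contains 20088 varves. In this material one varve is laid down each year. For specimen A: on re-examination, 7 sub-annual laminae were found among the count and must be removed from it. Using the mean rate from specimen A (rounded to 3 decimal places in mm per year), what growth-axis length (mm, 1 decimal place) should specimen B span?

14001.3 mm

Specimen A: correcting the raw count gives 9793 − 7 = 9786 true varves.
A: 6819.2 mm over 9786 years gives 6819.2 / 9786 ≈ 0.697 mm per year.
Length of B = 0.697 × 20088 = 14001.3 mm.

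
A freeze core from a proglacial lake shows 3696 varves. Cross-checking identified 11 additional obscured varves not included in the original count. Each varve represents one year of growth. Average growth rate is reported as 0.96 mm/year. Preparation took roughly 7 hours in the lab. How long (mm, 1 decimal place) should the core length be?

After corrections the count is 3696 + 11 = 3707 varves.
3707 years at 0.96 mm/year gives 0.96 × 3707 = 3558.7 mm.

3558.7 mm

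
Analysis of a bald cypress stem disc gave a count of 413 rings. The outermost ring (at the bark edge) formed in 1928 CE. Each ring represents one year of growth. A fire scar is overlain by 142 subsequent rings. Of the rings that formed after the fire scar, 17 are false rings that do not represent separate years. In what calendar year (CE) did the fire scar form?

142 rings post-date the fire scar.
Removing the 17 false rings leaves 142 − 17 = 125 true rings beyond the fire scar.
Counting back 125 years from 1928 CE places the fire scar in 1928 − 125 = 1803 CE.

1803 CE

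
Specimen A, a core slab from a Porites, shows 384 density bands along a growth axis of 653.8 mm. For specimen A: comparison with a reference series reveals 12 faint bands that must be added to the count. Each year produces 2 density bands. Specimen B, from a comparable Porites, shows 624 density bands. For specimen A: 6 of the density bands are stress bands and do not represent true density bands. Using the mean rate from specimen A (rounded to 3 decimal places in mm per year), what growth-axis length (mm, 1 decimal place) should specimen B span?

Specimen A: adjusted count: 384 − 6 + 12 = 390 density bands.
Specimen A: with 2 density bands per year, 390 / 2 = 195 years.
A: Extension rate ≈ 653.8 / 195 = 3.353 mm per year.
Specimen B: 624 density bands at 2 per year is 624 / 2 = 312 years. Length of B = 3.353 × 312 = 1046.1 mm.

1046.1 mm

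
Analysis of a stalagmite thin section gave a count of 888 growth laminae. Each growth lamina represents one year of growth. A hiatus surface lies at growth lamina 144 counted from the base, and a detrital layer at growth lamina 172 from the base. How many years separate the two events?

28 years

The two markers are separated by 172 − 144 = 28 growth laminae.
One growth lamina per year makes the interval 28 years.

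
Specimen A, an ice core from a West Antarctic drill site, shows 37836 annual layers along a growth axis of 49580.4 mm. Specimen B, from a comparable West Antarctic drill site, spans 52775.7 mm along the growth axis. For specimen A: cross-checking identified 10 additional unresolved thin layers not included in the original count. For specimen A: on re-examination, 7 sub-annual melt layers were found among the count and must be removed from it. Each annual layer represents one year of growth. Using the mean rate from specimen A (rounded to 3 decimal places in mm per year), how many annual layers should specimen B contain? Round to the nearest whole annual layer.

40287 annual layers

Specimen A: true annual layer count = 37836 − 7 + 10 = 37839.
A: Mean rate = 49580.4 mm / 37839 years ≈ 1.310 mm/yr.
For B, 52775.7 / 1.310 = 40286.79 years ≈ 40287 annual layers.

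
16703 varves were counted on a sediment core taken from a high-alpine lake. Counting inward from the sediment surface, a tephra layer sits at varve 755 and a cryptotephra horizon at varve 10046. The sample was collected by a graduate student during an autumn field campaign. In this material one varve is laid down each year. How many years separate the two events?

9291 years

Separation: 10046 − 755 = 9291 varves.
At one varve per year, 9291 years elapsed between them.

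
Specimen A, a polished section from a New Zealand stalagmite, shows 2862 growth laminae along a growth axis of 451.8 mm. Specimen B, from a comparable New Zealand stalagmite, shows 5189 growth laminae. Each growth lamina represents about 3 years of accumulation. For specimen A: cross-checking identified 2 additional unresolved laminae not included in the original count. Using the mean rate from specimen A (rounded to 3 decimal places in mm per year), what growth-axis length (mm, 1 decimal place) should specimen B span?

825.1 mm

Specimen A: true growth lamina count = 2862 + 2 = 2864.
Specimen A: 2864 growth laminae at 3 years each span 2864 × 3 = 8592 years.
A: 451.8 mm over 8592 years gives 451.8 / 8592 ≈ 0.053 mm/year.
Specimen B: 5189 growth laminae at 3 years each span 5189 × 3 = 15567 years. For B, 0.053 mm/year × 15567 years = 825.1 mm.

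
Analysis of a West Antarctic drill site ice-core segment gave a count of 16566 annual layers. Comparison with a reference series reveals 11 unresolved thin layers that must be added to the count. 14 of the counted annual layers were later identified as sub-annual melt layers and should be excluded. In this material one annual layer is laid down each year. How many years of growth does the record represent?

True annual layer count = 16566 − 14 + 11 = 16563.
At one annual layer per year, that is 16563 years.

16563 yr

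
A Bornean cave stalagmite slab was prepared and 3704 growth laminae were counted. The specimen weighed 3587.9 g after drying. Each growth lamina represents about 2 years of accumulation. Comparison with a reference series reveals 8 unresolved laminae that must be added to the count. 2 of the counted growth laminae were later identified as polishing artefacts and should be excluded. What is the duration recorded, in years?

Correcting the raw count gives 3704 − 2 + 8 = 3710 true growth laminae.
3710 growth laminae at 2 years each span 3710 × 2 = 7420 years.

7420 yr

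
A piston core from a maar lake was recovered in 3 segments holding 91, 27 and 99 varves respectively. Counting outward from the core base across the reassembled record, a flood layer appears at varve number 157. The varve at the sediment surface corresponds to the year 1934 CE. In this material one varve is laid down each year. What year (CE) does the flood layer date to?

Total varves = 91 + 27 + 99 = 217.
Between varve 157 and the sediment surface there are 217 − 157 = 60 varves.
1934 − 60 = 1874 CE.

1874 CE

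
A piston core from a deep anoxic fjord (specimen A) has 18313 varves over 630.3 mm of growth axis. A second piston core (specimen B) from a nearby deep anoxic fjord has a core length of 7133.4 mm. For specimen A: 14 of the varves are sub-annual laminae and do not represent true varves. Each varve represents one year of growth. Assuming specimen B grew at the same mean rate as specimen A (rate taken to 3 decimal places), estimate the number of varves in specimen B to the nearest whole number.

Specimen A: true varve count = 18313 − 14 = 18299.
A: Extension rate ≈ 630.3 / 18299 = 0.034 mm/yr.
B spans 7133.4 / 0.034 = 209805.88 years ≈ 209806 varves.

209806 varves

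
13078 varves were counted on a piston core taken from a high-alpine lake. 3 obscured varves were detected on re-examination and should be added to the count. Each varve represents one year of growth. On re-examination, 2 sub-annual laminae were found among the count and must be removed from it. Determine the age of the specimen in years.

13079 yr

Correcting the raw count gives 13078 − 2 + 3 = 13079 true varves.
With a one-to-one varve periodicity this is 13079 years.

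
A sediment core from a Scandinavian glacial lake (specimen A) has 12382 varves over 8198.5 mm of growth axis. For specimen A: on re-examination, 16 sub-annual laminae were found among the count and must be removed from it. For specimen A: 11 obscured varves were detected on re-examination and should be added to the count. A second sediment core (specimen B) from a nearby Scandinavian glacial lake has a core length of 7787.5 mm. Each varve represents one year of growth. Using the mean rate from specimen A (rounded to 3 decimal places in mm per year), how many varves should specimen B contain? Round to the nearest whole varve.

11764 varves

Specimen A: adjusted count: 12382 − 16 + 11 = 12377 varves.
A: 8198.5 mm over 12377 years gives 8198.5 / 12377 ≈ 0.662 mm/year.
Specimen B: 7787.5 mm / 0.662 mm per year = 11763.60 years ≈ 11764 varves.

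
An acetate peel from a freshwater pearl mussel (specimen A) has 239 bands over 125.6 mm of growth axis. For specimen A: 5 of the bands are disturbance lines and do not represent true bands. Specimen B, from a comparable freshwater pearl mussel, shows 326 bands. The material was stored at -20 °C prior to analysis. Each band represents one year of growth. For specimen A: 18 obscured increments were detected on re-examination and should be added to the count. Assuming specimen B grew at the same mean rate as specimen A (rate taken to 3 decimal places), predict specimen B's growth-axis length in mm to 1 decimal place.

Specimen A: after corrections the count is 239 − 5 + 18 = 252 bands.
A: Mean rate = 125.6 mm / 252 years ≈ 0.498 mm/year.
B's length ≈ 0.498 × 326 = 162.3 mm.

162.3 mm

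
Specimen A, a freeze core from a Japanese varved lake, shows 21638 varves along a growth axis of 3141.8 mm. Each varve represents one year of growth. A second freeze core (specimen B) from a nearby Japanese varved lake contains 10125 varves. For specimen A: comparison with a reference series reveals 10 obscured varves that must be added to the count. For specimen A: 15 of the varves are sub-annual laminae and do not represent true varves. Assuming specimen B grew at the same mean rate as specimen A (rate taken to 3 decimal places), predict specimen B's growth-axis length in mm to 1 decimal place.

1468.1 mm

Specimen A: correcting the raw count gives 21638 − 15 + 10 = 21633 true varves.
A: Extension rate ≈ 3141.8 / 21633 = 0.145 mm per year.
B's length ≈ 0.145 × 10125 = 1468.1 mm.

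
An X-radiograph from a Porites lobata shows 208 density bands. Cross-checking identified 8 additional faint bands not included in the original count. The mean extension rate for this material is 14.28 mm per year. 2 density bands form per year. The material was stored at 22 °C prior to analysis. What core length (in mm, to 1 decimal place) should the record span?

True density band count = 208 + 8 = 216.
With 2 density bands per year, 216 / 2 = 108 years.
Length ≈ 14.28 × 108 = 1542.2 mm.

1542.2 mm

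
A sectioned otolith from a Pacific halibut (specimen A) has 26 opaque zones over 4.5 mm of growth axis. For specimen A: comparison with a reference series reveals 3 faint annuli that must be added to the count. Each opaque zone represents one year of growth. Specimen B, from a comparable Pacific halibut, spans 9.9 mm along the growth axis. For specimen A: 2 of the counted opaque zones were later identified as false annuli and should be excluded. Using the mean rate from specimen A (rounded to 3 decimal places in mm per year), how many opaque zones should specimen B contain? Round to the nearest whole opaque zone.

59 opaque zones

Specimen A: correcting the raw count gives 26 − 2 + 3 = 27 true opaque zones.
A: Mean rate = 4.5 mm / 27 years ≈ 0.167 mm/year.
For B, 9.9 / 0.167 = 59.28 years ≈ 59 opaque zones.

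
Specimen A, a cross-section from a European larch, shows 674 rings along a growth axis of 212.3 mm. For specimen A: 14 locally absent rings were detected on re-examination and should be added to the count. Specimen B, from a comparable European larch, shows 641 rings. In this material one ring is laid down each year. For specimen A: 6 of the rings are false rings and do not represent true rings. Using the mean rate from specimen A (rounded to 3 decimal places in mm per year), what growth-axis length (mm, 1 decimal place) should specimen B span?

199.4 mm

Specimen A: true ring count = 674 − 6 + 14 = 682.
A: Mean rate = 212.3 mm / 682 years ≈ 0.311 mm/yr.
B's length ≈ 0.311 × 641 = 199.4 mm.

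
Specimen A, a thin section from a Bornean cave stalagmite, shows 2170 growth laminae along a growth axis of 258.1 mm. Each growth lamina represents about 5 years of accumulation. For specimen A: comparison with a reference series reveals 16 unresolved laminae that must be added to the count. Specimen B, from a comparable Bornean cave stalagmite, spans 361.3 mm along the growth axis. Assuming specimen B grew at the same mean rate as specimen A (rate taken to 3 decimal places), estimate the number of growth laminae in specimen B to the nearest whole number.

Specimen A: correcting the raw count gives 2170 + 16 = 2186 true growth laminae.
Specimen A: at 5 years per growth lamina, 2186 × 5 = 10930 years.
A: 258.1 mm over 10930 years gives 258.1 / 10930 ≈ 0.024 mm per year.
For B, 361.3 / 0.024 = 15054.17 years; at 5 years per growth lamina that is 15054.17 / 5 ≈ 3011 growth laminae.

3011 growth laminae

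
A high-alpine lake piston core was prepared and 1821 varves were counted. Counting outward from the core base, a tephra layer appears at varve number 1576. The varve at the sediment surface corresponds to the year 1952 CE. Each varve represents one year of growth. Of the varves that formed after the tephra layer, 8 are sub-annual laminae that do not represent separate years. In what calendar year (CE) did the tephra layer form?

The tephra layer sits at varve 1576 from the core base, so 1821 − 1576 = 245 varves formed after it.
245 − 8 false = 237 true varves after the tephra layer.
1952 − 237 = 1715 CE.

1715 CE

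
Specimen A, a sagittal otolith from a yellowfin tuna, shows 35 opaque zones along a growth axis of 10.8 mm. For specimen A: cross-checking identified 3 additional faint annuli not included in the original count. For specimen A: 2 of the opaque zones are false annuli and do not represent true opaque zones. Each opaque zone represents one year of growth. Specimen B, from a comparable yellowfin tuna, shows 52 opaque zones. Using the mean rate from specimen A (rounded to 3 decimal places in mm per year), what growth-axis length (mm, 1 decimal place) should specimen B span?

15.6 mm

Specimen A: after corrections the count is 35 − 2 + 3 = 36 opaque zones.
A: Extension rate ≈ 10.8 / 36 = 0.300 mm/yr.
For B, 0.300 mm/year × 52 years = 15.6 mm.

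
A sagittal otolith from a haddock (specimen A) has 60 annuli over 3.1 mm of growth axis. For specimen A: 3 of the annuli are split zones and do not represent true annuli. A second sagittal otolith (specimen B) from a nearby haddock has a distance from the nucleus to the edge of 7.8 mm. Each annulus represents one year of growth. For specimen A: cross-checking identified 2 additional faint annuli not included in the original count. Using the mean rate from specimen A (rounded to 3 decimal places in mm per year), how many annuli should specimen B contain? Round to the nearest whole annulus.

147 annuli

Specimen A: correcting the raw count gives 60 − 3 + 2 = 59 true annuli.
A: 3.1 mm over 59 years gives 3.1 / 59 ≈ 0.053 mm/year.
For B, 7.8 / 0.053 = 147.17 years ≈ 147 annuli.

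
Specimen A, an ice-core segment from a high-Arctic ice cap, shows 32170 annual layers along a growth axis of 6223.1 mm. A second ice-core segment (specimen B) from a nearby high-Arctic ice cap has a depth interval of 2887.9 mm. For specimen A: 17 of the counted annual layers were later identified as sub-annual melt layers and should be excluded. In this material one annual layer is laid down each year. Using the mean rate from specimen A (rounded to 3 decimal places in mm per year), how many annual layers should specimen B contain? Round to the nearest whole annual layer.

14886 annual layers

Specimen A: adjusted count: 32170 − 17 = 32153 annual layers.
A: Extension rate ≈ 6223.1 / 32153 = 0.194 mm/year.
B spans 2887.9 / 0.194 = 14886.08 years ≈ 14886 annual layers.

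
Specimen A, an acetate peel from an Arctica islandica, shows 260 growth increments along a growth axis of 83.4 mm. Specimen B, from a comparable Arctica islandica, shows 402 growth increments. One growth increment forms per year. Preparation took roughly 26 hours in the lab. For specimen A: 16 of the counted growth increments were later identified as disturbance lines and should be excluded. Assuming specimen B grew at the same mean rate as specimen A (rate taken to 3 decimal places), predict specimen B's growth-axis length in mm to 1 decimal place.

Specimen A: adjusted count: 260 − 16 = 244 growth increments.
A: Extension rate ≈ 83.4 / 244 = 0.342 mm per year.
Length of B = 0.342 × 402 = 137.5 mm.

137.5 mm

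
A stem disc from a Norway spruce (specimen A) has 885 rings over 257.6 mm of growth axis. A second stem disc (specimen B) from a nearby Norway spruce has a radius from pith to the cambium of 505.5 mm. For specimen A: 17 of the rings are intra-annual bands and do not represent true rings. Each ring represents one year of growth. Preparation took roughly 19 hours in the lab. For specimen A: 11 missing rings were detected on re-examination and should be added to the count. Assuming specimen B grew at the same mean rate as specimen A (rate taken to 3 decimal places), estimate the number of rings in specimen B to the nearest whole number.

Specimen A: adjusted count: 885 − 17 + 11 = 879 rings.
A: Extension rate ≈ 257.6 / 879 = 0.293 mm per year.
For B, 505.5 / 0.293 = 1725.26 years ≈ 1725 rings.

1725 rings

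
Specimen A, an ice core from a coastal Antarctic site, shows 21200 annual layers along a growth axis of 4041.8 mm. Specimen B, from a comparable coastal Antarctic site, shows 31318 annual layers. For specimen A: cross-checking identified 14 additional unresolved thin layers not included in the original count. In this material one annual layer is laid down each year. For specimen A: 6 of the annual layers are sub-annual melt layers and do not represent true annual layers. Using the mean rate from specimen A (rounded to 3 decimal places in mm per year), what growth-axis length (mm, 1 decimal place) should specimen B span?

Specimen A: adjusted count: 21200 − 6 + 14 = 21208 annual layers.
A: Extension rate ≈ 4041.8 / 21208 = 0.191 mm/yr.
B's length ≈ 0.191 × 31318 = 5981.7 mm.

5981.7 mm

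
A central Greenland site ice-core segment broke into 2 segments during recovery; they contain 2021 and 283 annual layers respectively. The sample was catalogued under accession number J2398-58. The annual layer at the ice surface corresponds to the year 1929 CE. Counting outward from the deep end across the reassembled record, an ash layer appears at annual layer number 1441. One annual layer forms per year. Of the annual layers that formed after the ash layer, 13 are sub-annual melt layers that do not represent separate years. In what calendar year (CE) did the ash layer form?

1079 CE

Total annual layers = 2021 + 283 = 2304.
Between annual layer 1441 and the ice surface there are 2304 − 1441 = 863 annual layers.
Removing the 13 false annual layers leaves 863 − 13 = 850 true annual layers beyond the ash layer.
1929 − 850 = 1079 CE.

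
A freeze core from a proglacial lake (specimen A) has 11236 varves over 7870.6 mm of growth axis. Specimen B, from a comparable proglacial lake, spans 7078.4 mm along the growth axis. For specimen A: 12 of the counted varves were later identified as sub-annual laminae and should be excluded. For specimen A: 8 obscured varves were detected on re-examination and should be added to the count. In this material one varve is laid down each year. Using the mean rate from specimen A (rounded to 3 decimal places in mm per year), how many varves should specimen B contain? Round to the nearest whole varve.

10098 varves

Specimen A: adjusted count: 11236 − 12 + 8 = 11232 varves.
A: 7870.6 mm over 11232 years gives 7870.6 / 11232 ≈ 0.701 mm per year.
For B, 7078.4 / 0.701 = 10097.57 years ≈ 10098 varves.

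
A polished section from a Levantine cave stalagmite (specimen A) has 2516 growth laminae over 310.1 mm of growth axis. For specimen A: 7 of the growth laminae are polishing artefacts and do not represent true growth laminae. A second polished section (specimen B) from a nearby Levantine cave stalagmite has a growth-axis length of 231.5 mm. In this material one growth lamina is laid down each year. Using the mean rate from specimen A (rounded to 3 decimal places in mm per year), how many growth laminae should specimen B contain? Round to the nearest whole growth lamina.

Specimen A: after corrections the count is 2516 − 7 = 2509 growth laminae.
A: 310.1 mm over 2509 years gives 310.1 / 2509 ≈ 0.124 mm/year.
Specimen B: 231.5 mm / 0.124 mm per year = 1866.94 years ≈ 1867 growth laminae.

1867 growth laminae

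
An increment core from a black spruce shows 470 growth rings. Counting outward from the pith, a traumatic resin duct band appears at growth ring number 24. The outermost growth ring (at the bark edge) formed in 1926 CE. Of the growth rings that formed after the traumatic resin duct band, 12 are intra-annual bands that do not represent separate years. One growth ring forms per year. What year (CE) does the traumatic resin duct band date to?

470 − 24 = 446 growth rings lie beyond the traumatic resin duct band toward the bark edge.
Removing the 12 false growth rings leaves 446 − 12 = 434 true growth rings beyond the traumatic resin duct band.
The growth ring at the bark edge is 1926 CE, so the traumatic resin duct band dates to 1926 − 434 = 1492 CE.

1492 CE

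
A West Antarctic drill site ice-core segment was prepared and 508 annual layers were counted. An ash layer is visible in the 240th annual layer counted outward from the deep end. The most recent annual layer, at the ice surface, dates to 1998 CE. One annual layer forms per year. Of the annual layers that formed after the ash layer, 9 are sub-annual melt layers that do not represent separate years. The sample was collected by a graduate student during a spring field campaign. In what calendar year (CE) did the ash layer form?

The ash layer sits at annual layer 240 from the deep end, so 508 − 240 = 268 annual layers formed after it.
Excluding 9 false annual layers: 268 − 9 = 259.
1998 − 259 = 1739 CE.

1739 CE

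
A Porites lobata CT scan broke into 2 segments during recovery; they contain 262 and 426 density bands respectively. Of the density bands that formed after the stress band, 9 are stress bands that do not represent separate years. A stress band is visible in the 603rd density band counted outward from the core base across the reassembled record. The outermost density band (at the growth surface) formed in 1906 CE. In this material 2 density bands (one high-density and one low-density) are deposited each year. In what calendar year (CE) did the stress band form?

Total density bands = 262 + 426 = 688.
The stress band sits at density band 603 from the core base, so 688 − 603 = 85 density bands formed after it.
Excluding 9 false density bands: 85 − 9 = 76.
Dividing by 2 density bands per year: 76 / 2 = 38 years.
The density band at the growth surface is 1906 CE, so the stress band dates to 1906 − 38 = 1868 CE.

1868 CE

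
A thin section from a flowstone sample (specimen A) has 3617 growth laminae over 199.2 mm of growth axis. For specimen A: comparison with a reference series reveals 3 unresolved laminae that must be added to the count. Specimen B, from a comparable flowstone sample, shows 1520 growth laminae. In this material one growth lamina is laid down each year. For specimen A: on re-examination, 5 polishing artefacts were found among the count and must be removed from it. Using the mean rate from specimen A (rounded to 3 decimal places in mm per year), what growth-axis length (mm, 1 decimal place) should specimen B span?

Specimen A: after corrections the count is 3617 − 5 + 3 = 3615 growth laminae.
A: Mean rate = 199.2 mm / 3615 years ≈ 0.055 mm/yr.
Length of B = 0.055 × 1520 = 83.6 mm.

83.6 mm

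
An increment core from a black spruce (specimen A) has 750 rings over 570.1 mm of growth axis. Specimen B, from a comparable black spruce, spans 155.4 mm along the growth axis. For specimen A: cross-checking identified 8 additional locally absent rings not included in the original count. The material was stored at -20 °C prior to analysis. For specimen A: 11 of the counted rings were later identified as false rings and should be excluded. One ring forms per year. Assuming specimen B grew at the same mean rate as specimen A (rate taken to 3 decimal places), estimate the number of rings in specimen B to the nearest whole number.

204 rings

Specimen A: after corrections the count is 750 − 11 + 8 = 747 rings.
A: Mean rate = 570.1 mm / 747 years ≈ 0.763 mm per year.
B spans 155.4 / 0.763 = 203.67 years ≈ 204 rings.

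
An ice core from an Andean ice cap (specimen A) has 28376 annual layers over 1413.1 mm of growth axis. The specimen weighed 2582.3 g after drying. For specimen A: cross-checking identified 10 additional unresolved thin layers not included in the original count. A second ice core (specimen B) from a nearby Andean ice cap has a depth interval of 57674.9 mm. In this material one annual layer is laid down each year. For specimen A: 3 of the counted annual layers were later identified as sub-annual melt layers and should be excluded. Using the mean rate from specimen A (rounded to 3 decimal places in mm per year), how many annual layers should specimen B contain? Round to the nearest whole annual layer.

1153498 annual layers

Specimen A: after corrections the count is 28376 − 3 + 10 = 28383 annual layers.
A: Mean rate = 1413.1 mm / 28383 years ≈ 0.050 mm/year.
B spans 57674.9 / 0.050 = 1153498.00 years ≈ 1153498 annual layers.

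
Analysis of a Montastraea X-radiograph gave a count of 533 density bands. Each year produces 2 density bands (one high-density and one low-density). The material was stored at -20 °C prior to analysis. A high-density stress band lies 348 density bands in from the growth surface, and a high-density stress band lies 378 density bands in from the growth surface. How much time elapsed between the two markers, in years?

The two markers are separated by 378 − 348 = 30 density bands.
Dividing by 2 density bands per year: 30 / 2 = 15 years.

15 yr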